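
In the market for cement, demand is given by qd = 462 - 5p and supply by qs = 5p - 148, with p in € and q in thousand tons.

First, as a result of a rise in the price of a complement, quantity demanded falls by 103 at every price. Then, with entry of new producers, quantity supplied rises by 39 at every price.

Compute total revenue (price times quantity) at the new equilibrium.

5850

Before the shock: 462 - 5p = 5p - 148 ⇒ 610 = 10p ⇒ p = 61, q = 157.
With the change applied: demand qd = 359 - 5p, supply qs = 5p - 109.
Equate the new curves: 359 - 5p = 5p - 109, giving 468 = 10p, p = 46.8, q = 125.
New expenditure = 46.8 × 125 = 5850.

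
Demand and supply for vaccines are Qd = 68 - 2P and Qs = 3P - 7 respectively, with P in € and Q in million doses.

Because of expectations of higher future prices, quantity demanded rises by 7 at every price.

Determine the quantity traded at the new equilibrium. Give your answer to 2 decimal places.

42.20

Original equilibrium: 68 - 2P = 3P - 7 gives 75 = 5P, so P = 15 and Q = 38.
The shock moves the curves to Qd = 75 - 2P and Qs = 3P - 7.
Setting them equal: 75 - 2P = 3P - 7 → 82 = 5P, so P = 16.4 and Q = 42.2.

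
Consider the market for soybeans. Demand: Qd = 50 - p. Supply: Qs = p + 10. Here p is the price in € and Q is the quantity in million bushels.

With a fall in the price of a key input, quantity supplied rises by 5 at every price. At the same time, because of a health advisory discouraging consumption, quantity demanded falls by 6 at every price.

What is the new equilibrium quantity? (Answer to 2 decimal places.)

Initially, 50 - p = p + 10, so 40 = 2p and p = 20, Q = 30.
The shock moves the curves to Qd = 44 - p and Qs = p + 15.
Equate the new curves: 44 - p = p + 15, giving 29 = 2p, p = 14.5, Q = 29.5.

29.50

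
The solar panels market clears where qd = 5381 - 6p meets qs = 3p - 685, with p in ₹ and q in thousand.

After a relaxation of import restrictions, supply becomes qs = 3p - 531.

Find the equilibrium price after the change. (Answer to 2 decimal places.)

Before the shock: 5381 - 6p = 3p - 685 ⇒ 6066 = 9p ⇒ p = 674, q = 1337.
After the shift, demand is qd = 5381 - 6p and supply is qs = 3p - 531.
Equate the new curves: 5381 - 6p = 3p - 531, giving 5912 = 9p, p = 5912/9 ≈ 656.8889, q = 4319/3 ≈ 1439.6667.

656.89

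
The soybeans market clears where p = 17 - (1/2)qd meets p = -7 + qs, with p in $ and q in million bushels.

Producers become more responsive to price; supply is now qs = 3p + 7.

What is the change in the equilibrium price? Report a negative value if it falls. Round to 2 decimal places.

Solve the original market: 34 - 2p = p + 7, hence p = 9 and q = 16.
With the change applied: demand qd = 34 - 2p, supply qs = 3p + 7.
New equilibrium: 34 - 2p = 3p + 7 ⇒ 27 = 5p ⇒ p = 5.4, q = 23.2.
Δp = 5.4 − 9 = -3.60.

-3.60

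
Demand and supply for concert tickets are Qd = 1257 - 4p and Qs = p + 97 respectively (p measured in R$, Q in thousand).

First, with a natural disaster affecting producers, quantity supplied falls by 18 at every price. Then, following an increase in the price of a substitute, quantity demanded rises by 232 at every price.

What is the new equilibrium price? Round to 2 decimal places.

282.00

Before the shock: 1257 - 4p = p + 97 ⇒ 1160 = 5p ⇒ p = 232, Q = 329.
With the change applied: demand Qd = 1489 - 4p, supply Qs = p + 79.
New equilibrium: 1489 - 4p = p + 79 ⇒ 1410 = 5p ⇒ p = 282, Q = 361.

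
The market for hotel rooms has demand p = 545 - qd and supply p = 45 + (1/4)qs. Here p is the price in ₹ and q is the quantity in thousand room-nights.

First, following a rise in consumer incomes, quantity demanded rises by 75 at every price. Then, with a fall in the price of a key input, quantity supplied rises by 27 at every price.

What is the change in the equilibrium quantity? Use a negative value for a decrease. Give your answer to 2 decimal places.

Original equilibrium: 545 - p = 4p - 180 gives 725 = 5p, so p = 145 and q = 400.
The new curves are qd = 620 - p (demand) and qs = 4p - 153 (supply).
New equilibrium: 620 - p = 4p - 153 ⇒ 773 = 5p ⇒ p = 154.6, q = 465.4.
Δq = 465.4 − 400 = +65.40.

+65.40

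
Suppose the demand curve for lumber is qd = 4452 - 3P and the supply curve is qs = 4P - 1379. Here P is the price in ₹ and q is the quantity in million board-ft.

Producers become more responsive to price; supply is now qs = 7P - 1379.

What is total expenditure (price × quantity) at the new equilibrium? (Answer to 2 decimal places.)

1575944.37

Original equilibrium: 4452 - 3P = 4P - 1379 gives 5831 = 7P, so P = 833 and q = 1953.
With the change applied: demand qd = 4452 - 3P, supply qs = 7P - 1379.
Setting them equal: 4452 - 3P = 7P - 1379 → 5831 = 10P, so P = 583.1 and q = 2702.7.
New expenditure = 583.1 × 2702.7 = 1575944.37.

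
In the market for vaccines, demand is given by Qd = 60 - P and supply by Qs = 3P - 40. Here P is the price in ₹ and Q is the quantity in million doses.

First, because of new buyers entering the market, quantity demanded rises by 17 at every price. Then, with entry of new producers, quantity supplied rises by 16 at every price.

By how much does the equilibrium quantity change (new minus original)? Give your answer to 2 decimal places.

Before the shock: 60 - P = 3P - 40 ⇒ 100 = 4P ⇒ P = 25, Q = 35.
The new curves are Qd = 77 - P (demand) and Qs = 3P - 24 (supply).
Setting them equal: 77 - P = 3P - 24 → 101 = 4P, so P = 25.25 and Q = 51.75.
ΔQ = 51.75 − 35 = +16.75.

+16.75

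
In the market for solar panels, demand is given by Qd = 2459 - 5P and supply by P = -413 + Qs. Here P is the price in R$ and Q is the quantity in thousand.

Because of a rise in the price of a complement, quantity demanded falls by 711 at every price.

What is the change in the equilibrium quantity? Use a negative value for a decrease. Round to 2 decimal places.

-118.50

Initially, 2459 - 5P = P + 413, so 2046 = 6P and P = 341, Q = 754.
With the change applied: demand Qd = 1748 - 5P, supply Qs = P + 413.
New equilibrium: 1748 - 5P = P + 413 ⇒ 1335 = 6P ⇒ P = 222.5, Q = 635.5.
ΔQ = 635.5 − 754 = -118.50.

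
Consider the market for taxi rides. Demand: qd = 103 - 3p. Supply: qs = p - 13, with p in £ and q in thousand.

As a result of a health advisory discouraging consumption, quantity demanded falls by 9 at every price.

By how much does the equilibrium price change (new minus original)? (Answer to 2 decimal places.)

-2.25

Original equilibrium: 103 - 3p = p - 13 gives 116 = 4p, so p = 29 and q = 16.
The new curves are qd = 94 - 3p (demand) and qs = p - 13 (supply).
Setting them equal: 94 - 3p = p - 13 → 107 = 4p, so p = 26.75 and q = 13.75.
Δp = 26.75 − 29 = -2.25.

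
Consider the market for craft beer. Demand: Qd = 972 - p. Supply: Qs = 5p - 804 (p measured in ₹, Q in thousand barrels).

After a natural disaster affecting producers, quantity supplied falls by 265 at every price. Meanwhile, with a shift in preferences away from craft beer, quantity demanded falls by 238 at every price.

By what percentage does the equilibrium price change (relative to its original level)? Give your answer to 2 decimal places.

Before the shock: 972 - p = 5p - 804 ⇒ 1776 = 6p ⇒ p = 296, Q = 676.
The new curves are Qd = 734 - p (demand) and Qs = 5p - 1069 (supply).
Setting them equal: 734 - p = 5p - 1069 → 1803 = 6p, so p = 300.5 and Q = 433.5.
%Δp = (300.5 − 296) / 296 × 100 = +1.52%.

+1.52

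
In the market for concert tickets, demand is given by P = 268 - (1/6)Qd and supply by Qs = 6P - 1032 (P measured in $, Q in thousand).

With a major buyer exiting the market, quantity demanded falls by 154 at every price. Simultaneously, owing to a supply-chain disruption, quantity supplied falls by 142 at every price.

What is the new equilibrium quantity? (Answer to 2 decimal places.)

140.00

Original equilibrium: 1608 - 6P = 6P - 1032 gives 2640 = 12P, so P = 220 and Q = 288.
The new curves are Qd = 1454 - 6P (demand) and Qs = 6P - 1174 (supply).
New equilibrium: 1454 - 6P = 6P - 1174 ⇒ 2628 = 12P ⇒ P = 219, Q = 140.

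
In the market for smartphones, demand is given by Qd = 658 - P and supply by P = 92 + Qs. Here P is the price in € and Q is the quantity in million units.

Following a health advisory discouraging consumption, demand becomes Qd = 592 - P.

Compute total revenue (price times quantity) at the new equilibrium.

85500

Solve the original market: 658 - P = P - 92, hence P = 375 and Q = 283.
With the change applied: demand Qd = 592 - P, supply Qs = P - 92.
Clearing the new market: 592 - P = P - 92, so P = 342 and Q = 250.
New expenditure = 342 × 250 = 85500.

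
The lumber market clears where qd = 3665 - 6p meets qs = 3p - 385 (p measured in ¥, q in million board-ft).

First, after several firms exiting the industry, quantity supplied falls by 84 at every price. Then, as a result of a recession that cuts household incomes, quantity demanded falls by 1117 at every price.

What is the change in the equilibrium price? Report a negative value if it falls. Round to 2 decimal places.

-114.78

Solve the original market: 3665 - 6p = 3p - 385, hence p = 450 and q = 965.
The shock moves the curves to qd = 2548 - 6p and qs = 3p - 469.
Equate the new curves: 2548 - 6p = 3p - 469, giving 3017 = 9p, p = 3017/9 ≈ 335.2222, q = 1610/3 ≈ 536.6667.
Δp = 335.2222 − 450 = -114.78.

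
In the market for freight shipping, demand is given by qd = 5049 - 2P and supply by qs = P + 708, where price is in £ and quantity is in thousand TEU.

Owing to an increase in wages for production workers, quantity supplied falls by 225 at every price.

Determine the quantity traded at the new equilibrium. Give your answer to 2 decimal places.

2005.00

Original equilibrium: 5049 - 2P = P + 708 gives 4341 = 3P, so P = 1447 and q = 2155.
The new curves are qd = 5049 - 2P (demand) and qs = P + 483 (supply).
Clearing the new market: 5049 - 2P = P + 483, so P = 1522 and q = 2005.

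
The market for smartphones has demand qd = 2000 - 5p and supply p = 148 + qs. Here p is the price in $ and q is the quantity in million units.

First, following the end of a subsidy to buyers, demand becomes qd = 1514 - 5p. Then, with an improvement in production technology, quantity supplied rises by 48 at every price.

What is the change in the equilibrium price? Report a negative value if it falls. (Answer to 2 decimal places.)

-89.00

Original equilibrium: 2000 - 5p = p - 148 gives 2148 = 6p, so p = 358 and q = 210.
After the shift, demand is qd = 1514 - 5p and supply is qs = p - 100.
Clearing the new market: 1514 - 5p = p - 100, so p = 269 and q = 169.
Δp = 269 − 358 = -89.00.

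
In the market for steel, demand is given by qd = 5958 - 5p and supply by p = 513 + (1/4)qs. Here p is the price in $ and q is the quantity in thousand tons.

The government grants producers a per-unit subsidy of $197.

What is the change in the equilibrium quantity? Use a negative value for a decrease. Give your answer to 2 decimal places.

+437.78

Initially, 5958 - 5p = 4p - 2052, so 8010 = 9p and p = 890, q = 1508.
Since sellers receive the price plus the subsidy, the effective supply curve becomes qs = 4p - 1264.
Setting them equal: 5958 - 5p = 4p - 1264 → 7222 = 9p, so p = 7222/9 ≈ 802.4444 and q = 17512/9 ≈ 1945.7778.
Δq = 1945.7778 − 1508 = +437.78.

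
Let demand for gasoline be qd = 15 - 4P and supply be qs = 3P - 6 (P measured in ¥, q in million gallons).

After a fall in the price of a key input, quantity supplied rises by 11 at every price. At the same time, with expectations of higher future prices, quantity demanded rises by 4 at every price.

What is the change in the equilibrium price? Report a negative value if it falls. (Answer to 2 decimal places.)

-1.00

Before the shock: 15 - 4P = 3P - 6 ⇒ 21 = 7P ⇒ P = 3, q = 3.
The shock moves the curves to qd = 19 - 4P and qs = 3P + 5.
New equilibrium: 19 - 4P = 3P + 5 ⇒ 14 = 7P ⇒ P = 2, q = 11.
ΔP = 2 − 3 = -1.00.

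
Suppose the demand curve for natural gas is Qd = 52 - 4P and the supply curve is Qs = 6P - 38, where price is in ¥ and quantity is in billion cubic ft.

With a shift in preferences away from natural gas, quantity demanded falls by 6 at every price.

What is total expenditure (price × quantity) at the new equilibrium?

104.16

Original equilibrium: 52 - 4P = 6P - 38 gives 90 = 10P, so P = 9 and Q = 16.
The shock moves the curves to Qd = 46 - 4P and Qs = 6P - 38.
Clearing the new market: 46 - 4P = 6P - 38, so P = 8.4 and Q = 12.4.
New expenditure = 8.4 × 12.4 = 104.16.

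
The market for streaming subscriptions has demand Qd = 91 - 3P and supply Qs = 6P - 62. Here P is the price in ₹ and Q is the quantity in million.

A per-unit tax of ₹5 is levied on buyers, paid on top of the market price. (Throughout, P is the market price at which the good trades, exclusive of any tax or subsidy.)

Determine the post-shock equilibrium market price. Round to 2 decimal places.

Initially, 91 - 3P = 6P - 62, so 153 = 9P and P = 17, Q = 40.
Since buyers pay the price plus the tax, the effective demand curve becomes Qd = 76 - 3P.
Clearing the new market: 76 - 3P = 6P - 62, so P = 46/3 ≈ 15.3333 and Q = 30.

15.33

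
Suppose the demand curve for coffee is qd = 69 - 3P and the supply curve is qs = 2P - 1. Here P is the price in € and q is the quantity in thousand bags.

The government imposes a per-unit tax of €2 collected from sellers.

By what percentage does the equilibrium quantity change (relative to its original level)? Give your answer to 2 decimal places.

Original equilibrium: 69 - 3P = 2P - 1 gives 70 = 5P, so P = 14 and q = 27.
Since sellers keep the price net of the tax, the effective supply curve becomes qs = 2P - 5.
Setting them equal: 69 - 3P = 2P - 5 → 74 = 5P, so P = 14.8 and q = 24.6.
%Δq = (24.6 − 27) / 27 × 100 = -8.89%.

-8.89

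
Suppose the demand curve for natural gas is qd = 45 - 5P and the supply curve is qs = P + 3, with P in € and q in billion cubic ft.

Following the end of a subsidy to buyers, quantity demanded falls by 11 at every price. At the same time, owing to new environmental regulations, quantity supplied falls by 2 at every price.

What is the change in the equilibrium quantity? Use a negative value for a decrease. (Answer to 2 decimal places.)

Initially, 45 - 5P = P + 3, so 42 = 6P and P = 7, q = 10.
The new curves are qd = 34 - 5P (demand) and qs = P + 1 (supply).
Clearing the new market: 34 - 5P = P + 1, so P = 5.5 and q = 6.5.
Δq = 6.5 − 10 = -3.50.

-3.50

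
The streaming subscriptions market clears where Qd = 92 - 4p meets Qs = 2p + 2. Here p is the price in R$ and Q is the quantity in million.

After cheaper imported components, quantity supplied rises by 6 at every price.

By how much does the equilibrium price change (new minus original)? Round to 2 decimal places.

Before the shock: 92 - 4p = 2p + 2 ⇒ 90 = 6p ⇒ p = 15, Q = 32.
The new curves are Qd = 92 - 4p (demand) and Qs = 2p + 8 (supply).
New equilibrium: 92 - 4p = 2p + 8 ⇒ 84 = 6p ⇒ p = 14, Q = 36.
Δp = 14 − 15 = -1.00.

-1.00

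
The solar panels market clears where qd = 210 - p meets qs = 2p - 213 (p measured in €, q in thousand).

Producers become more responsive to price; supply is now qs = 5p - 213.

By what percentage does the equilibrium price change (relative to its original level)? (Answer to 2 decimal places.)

-50.00

Original equilibrium: 210 - p = 2p - 213 gives 423 = 3p, so p = 141 and q = 69.
The new curves are qd = 210 - p (demand) and qs = 5p - 213 (supply).
Clearing the new market: 210 - p = 5p - 213, so p = 70.5 and q = 139.5.
%Δp = (70.5 − 141) / 141 × 100 = -50.00%.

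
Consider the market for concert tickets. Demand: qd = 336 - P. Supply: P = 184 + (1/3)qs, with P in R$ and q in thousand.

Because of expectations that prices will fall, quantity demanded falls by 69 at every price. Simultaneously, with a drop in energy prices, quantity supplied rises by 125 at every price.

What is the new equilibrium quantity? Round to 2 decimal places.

Initially, 336 - P = 3P - 552, so 888 = 4P and P = 222, q = 114.
The shock moves the curves to qd = 267 - P and qs = 3P - 427.
Equate the new curves: 267 - P = 3P - 427, giving 694 = 4P, P = 173.5, q = 93.5.

93.50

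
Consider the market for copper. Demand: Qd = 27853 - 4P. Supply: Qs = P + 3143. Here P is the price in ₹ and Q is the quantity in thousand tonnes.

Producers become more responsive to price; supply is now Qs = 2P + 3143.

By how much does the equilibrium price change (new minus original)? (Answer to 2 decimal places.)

Before the shock: 27853 - 4P = P + 3143 ⇒ 24710 = 5P ⇒ P = 4942, Q = 8085.
With the change applied: demand Qd = 27853 - 4P, supply Qs = 2P + 3143.
Clearing the new market: 27853 - 4P = 2P + 3143, so P = 12355/3 ≈ 4118.3333 and Q = 34139/3 ≈ 11379.6667.
ΔP = 4118.3333 − 4942 = -823.67.

-823.67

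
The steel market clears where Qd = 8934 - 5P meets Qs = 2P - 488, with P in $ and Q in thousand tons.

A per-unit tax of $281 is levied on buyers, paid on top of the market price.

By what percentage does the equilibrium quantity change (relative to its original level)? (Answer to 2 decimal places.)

-18.21

Solve the original market: 8934 - 5P = 2P - 488, hence P = 1346 and Q = 2204.
Since buyers pay the price plus the tax, the effective demand curve becomes Qd = 7529 - 5P.
Clearing the new market: 7529 - 5P = 2P - 488, so P = 8017/7 ≈ 1145.2857 and Q = 12618/7 ≈ 1802.5714.
%ΔQ = (1802.5714 − 2204) / 2204 × 100 = -18.21%.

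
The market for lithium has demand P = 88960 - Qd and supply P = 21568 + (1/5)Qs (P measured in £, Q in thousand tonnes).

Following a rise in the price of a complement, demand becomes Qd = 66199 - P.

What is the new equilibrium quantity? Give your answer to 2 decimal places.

Initially, 88960 - P = 5P - 107840, so 196800 = 6P and P = 32800, Q = 56160.
After the shift, demand is Qd = 66199 - P and supply is Qs = 5P - 107840.
Clearing the new market: 66199 - P = 5P - 107840, so P = 29006.5 and Q = 37192.5.

37192.50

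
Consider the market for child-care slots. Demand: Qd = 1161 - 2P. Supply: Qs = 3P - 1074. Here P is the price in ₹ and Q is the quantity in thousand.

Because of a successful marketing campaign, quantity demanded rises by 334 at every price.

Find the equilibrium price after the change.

513.8

Initially, 1161 - 2P = 3P - 1074, so 2235 = 5P and P = 447, Q = 267.
With the change applied: demand Qd = 1495 - 2P, supply Qs = 3P - 1074.
Clearing the new market: 1495 - 2P = 3P - 1074, so P = 513.8 and Q = 467.4.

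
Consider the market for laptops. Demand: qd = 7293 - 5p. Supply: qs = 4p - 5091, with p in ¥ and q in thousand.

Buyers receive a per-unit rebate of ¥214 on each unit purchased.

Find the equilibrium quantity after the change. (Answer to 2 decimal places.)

Original equilibrium: 7293 - 5p = 4p - 5091 gives 12384 = 9p, so p = 1376 and q = 413.
Since buyers' out-of-pocket price is the market price minus the rebate, the effective demand curve becomes qd = 8363 - 5p.
Setting them equal: 8363 - 5p = 4p - 5091 → 13454 = 9p, so p = 13454/9 ≈ 1494.8889 and q = 7997/9 ≈ 888.5556.

888.56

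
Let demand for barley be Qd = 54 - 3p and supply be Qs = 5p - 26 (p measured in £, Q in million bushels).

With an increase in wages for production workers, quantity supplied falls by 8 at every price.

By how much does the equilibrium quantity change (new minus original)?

Original equilibrium: 54 - 3p = 5p - 26 gives 80 = 8p, so p = 10 and Q = 24.
The shock moves the curves to Qd = 54 - 3p and Qs = 5p - 34.
New equilibrium: 54 - 3p = 5p - 34 ⇒ 88 = 8p ⇒ p = 11, Q = 21.
ΔQ = 21 − 24 = -3.

-3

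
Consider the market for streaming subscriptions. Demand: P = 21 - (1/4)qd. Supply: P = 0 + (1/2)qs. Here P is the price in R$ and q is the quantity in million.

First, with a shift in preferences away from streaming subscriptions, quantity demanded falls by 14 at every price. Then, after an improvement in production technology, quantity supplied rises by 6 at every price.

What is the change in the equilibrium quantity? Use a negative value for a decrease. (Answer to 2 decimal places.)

-0.67

Initially, 84 - 4P = 2P, so 84 = 6P and P = 14, q = 28.
With the change applied: demand qd = 70 - 4P, supply qs = 2P + 6.
New equilibrium: 70 - 4P = 2P + 6 ⇒ 64 = 6P ⇒ P = 32/3 ≈ 10.6667, q = 82/3 ≈ 27.3333.
Δq = 27.3333 − 28 = -0.67.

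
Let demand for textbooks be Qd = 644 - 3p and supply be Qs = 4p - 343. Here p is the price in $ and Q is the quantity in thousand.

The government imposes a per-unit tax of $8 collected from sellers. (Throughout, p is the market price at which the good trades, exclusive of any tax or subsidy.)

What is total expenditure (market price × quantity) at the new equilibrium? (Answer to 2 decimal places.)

Before the shock: 644 - 3p = 4p - 343 ⇒ 987 = 7p ⇒ p = 141, Q = 221.
Since sellers keep the price net of the tax, the effective supply curve becomes Qs = 4p - 375.
Clearing the new market: 644 - 3p = 4p - 375, so p = 1019/7 ≈ 145.5714 and Q = 1451/7 ≈ 207.2857.
New expenditure = 145.5714 × 207.2857 = 30174.88.

30174.88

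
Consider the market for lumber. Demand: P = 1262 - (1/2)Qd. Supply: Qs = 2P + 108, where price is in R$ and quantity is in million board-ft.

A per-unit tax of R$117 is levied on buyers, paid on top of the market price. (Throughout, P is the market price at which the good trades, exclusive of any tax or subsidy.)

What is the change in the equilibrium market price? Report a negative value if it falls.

Solve the original market: 2524 - 2P = 2P + 108, hence P = 604 and Q = 1316.
Since buyers pay the price plus the tax, the effective demand curve becomes Qd = 2290 - 2P.
Setting them equal: 2290 - 2P = 2P + 108 → 2182 = 4P, so P = 545.5 and Q = 1199.
ΔP = 545.5 − 604 = -58.5.

-58.5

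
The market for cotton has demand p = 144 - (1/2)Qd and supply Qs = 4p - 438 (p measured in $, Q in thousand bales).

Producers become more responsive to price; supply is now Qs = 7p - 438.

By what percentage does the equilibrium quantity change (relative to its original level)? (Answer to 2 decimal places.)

Original equilibrium: 288 - 2p = 4p - 438 gives 726 = 6p, so p = 121 and Q = 46.
The shock moves the curves to Qd = 288 - 2p and Qs = 7p - 438.
New equilibrium: 288 - 2p = 7p - 438 ⇒ 726 = 9p ⇒ p = 242/3 ≈ 80.6667, Q = 380/3 ≈ 126.6667.
%ΔQ = (126.6667 − 46) / 46 × 100 = +175.36%.

+175.36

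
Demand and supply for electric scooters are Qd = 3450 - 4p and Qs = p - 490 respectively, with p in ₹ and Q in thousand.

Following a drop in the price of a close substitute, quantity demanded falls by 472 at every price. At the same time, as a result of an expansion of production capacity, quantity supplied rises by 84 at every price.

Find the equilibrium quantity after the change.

270.8

Initially, 3450 - 4p = p - 490, so 3940 = 5p and p = 788, Q = 298.
The new curves are Qd = 2978 - 4p (demand) and Qs = p - 406 (supply).
Setting them equal: 2978 - 4p = p - 406 → 3384 = 5p, so p = 676.8 and Q = 270.8.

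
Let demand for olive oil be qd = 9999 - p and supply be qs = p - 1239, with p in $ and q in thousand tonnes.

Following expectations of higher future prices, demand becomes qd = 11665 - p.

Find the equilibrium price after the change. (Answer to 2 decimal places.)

6452.00

Original equilibrium: 9999 - p = p - 1239 gives 11238 = 2p, so p = 5619 and q = 4380.
After the shift, demand is qd = 11665 - p and supply is qs = p - 1239.
Equate the new curves: 11665 - p = p - 1239, giving 12904 = 2p, p = 6452, q = 5213.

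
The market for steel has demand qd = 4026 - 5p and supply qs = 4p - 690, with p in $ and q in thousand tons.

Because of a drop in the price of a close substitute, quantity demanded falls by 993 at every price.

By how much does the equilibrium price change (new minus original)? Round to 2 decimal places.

Original equilibrium: 4026 - 5p = 4p - 690 gives 4716 = 9p, so p = 524 and q = 1406.
The shock moves the curves to qd = 3033 - 5p and qs = 4p - 690.
Equate the new curves: 3033 - 5p = 4p - 690, giving 3723 = 9p, p = 1241/3 ≈ 413.6667, q = 2894/3 ≈ 964.6667.
Δp = 413.6667 − 524 = -110.33.

-110.33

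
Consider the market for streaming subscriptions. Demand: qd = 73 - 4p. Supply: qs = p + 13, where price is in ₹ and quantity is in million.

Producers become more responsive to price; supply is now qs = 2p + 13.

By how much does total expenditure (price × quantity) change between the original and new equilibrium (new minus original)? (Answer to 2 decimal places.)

Solve the original market: 73 - 4p = p + 13, hence p = 12 and q = 25.
The new curves are qd = 73 - 4p (demand) and qs = 2p + 13 (supply).
New equilibrium: 73 - 4p = 2p + 13 ⇒ 60 = 6p ⇒ p = 10, q = 33.
Expenditure moves from 12×25 = 300 to 10×33 = 330; change = +30.00.

+30.00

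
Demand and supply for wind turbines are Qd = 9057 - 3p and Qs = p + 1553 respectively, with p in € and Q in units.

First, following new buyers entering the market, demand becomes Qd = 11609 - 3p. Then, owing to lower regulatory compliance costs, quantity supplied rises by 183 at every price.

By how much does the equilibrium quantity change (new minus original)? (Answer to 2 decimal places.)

+775.25

Initially, 9057 - 3p = p + 1553, so 7504 = 4p and p = 1876, Q = 3429.
The new curves are Qd = 11609 - 3p (demand) and Qs = p + 1736 (supply).
New equilibrium: 11609 - 3p = p + 1736 ⇒ 9873 = 4p ⇒ p = 2468.25, Q = 4204.25.
ΔQ = 4204.25 − 3429 = +775.25.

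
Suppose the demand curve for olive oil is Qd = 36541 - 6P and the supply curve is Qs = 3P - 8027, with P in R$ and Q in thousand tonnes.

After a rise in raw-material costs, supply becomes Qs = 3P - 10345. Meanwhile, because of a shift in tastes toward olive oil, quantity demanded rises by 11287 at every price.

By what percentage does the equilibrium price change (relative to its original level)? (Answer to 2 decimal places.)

Solve the original market: 36541 - 6P = 3P - 8027, hence P = 4952 and Q = 6829.
The shock moves the curves to Qd = 47828 - 6P and Qs = 3P - 10345.
Setting them equal: 47828 - 6P = 3P - 10345 → 58173 = 9P, so P = 19391/3 ≈ 6463.6667 and Q = 9046.
%ΔP = (6463.6667 − 4952) / 4952 × 100 = +30.53%.

+30.53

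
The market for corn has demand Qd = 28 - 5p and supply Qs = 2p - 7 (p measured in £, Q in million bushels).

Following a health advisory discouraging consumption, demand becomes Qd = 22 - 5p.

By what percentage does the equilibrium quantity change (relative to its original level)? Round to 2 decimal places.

Before the shock: 28 - 5p = 2p - 7 ⇒ 35 = 7p ⇒ p = 5, Q = 3.
With the change applied: demand Qd = 22 - 5p, supply Qs = 2p - 7.
Equate the new curves: 22 - 5p = 2p - 7, giving 29 = 7p, p = 29/7 ≈ 4.1429, Q = 9/7 ≈ 1.2857.
%ΔQ = (1.2857 − 3) / 3 × 100 = -57.14%.

-57.14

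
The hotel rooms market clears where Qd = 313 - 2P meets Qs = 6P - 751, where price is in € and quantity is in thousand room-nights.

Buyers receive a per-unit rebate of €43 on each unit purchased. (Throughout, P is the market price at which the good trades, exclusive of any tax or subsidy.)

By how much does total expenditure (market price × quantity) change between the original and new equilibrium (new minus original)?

Initially, 313 - 2P = 6P - 751, so 1064 = 8P and P = 133, Q = 47.
Since buyers' out-of-pocket price is the market price minus the rebate, the effective demand curve becomes Qd = 399 - 2P.
Clearing the new market: 399 - 2P = 6P - 751, so P = 143.75 and Q = 111.5.
Expenditure moves from 133×47 = 6251 to 143.75×111.5 = 16028.125; change = +9777.125.

+9777.125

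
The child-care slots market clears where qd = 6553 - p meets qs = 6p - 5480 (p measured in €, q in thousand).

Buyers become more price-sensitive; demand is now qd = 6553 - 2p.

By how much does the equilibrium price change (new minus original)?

-214.875

Initially, 6553 - p = 6p - 5480, so 12033 = 7p and p = 1719, q = 4834.
The shock moves the curves to qd = 6553 - 2p and qs = 6p - 5480.
New equilibrium: 6553 - 2p = 6p - 5480 ⇒ 12033 = 8p ⇒ p = 1504.125, q = 3544.75.
Δp = 1504.125 − 1719 = -214.875.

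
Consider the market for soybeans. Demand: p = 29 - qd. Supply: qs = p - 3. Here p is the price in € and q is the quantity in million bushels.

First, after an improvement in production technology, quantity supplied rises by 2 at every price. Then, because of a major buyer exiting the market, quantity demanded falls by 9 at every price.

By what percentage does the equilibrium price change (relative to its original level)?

-34.375

Solve the original market: 29 - p = p - 3, hence p = 16 and q = 13.
After the shift, demand is qd = 20 - p and supply is qs = p - 1.
New equilibrium: 20 - p = p - 1 ⇒ 21 = 2p ⇒ p = 10.5, q = 9.5.
%Δp = (10.5 − 16) / 16 × 100 = -34.375%.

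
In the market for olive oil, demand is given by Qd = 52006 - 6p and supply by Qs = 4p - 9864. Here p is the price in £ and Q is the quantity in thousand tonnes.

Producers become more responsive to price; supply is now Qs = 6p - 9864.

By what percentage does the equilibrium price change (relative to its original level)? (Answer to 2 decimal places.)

Initially, 52006 - 6p = 4p - 9864, so 61870 = 10p and p = 6187, Q = 14884.
The shock moves the curves to Qd = 52006 - 6p and Qs = 6p - 9864.
Clearing the new market: 52006 - 6p = 6p - 9864, so p = 30935/6 ≈ 5155.8333 and Q = 21071.
%Δp = (5155.8333 − 6187) / 6187 × 100 = -16.67%.

-16.67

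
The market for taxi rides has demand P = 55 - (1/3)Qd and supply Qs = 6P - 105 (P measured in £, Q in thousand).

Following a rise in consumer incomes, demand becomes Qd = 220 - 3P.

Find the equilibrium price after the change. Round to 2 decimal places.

36.11

Solve the original market: 165 - 3P = 6P - 105, hence P = 30 and Q = 75.
The shock moves the curves to Qd = 220 - 3P and Qs = 6P - 105.
New equilibrium: 220 - 3P = 6P - 105 ⇒ 325 = 9P ⇒ P = 325/9 ≈ 36.1111, Q = 335/3 ≈ 111.6667.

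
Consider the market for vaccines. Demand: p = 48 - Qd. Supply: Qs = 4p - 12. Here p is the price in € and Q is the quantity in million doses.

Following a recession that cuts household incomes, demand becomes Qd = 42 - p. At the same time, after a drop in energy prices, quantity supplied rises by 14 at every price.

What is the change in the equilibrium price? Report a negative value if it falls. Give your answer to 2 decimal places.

-4.00

Solve the original market: 48 - p = 4p - 12, hence p = 12 and Q = 36.
After the shift, demand is Qd = 42 - p and supply is Qs = 4p + 2.
New equilibrium: 42 - p = 4p + 2 ⇒ 40 = 5p ⇒ p = 8, Q = 34.
Δp = 8 − 12 = -4.00.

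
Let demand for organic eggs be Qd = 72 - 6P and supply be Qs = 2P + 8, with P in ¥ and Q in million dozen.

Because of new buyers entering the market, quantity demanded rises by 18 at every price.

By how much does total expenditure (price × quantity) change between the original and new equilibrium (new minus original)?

+100.125

Before the shock: 72 - 6P = 2P + 8 ⇒ 64 = 8P ⇒ P = 8, Q = 24.
The new curves are Qd = 90 - 6P (demand) and Qs = 2P + 8 (supply).
Setting them equal: 90 - 6P = 2P + 8 → 82 = 8P, so P = 10.25 and Q = 28.5.
Expenditure moves from 8×24 = 192 to 10.25×28.5 = 292.125; change = +100.125.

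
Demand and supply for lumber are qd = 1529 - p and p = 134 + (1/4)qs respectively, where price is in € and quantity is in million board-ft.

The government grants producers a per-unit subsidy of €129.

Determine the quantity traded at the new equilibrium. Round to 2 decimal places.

Initially, 1529 - p = 4p - 536, so 2065 = 5p and p = 413, q = 1116.
Since sellers receive the price plus the subsidy, the effective supply curve becomes qs = 4p - 20.
Clearing the new market: 1529 - p = 4p - 20, so p = 309.8 and q = 1219.2.

1219.20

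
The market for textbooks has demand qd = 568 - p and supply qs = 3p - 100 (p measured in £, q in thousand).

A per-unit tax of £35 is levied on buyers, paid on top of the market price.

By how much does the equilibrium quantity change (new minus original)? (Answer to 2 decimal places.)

-26.25

Initially, 568 - p = 3p - 100, so 668 = 4p and p = 167, q = 401.
Since buyers pay the price plus the tax, the effective demand curve becomes qd = 533 - p.
Clearing the new market: 533 - p = 3p - 100, so p = 158.25 and q = 374.75.
Δq = 374.75 − 401 = -26.25.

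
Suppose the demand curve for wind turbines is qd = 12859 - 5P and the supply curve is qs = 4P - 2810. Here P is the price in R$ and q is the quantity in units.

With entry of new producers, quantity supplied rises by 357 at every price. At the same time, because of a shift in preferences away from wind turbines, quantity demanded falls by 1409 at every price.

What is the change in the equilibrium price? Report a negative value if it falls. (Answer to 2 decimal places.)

-196.22

Initially, 12859 - 5P = 4P - 2810, so 15669 = 9P and P = 1741, q = 4154.
After the shift, demand is qd = 11450 - 5P and supply is qs = 4P - 2453.
New equilibrium: 11450 - 5P = 4P - 2453 ⇒ 13903 = 9P ⇒ P = 13903/9 ≈ 1544.7778, q = 33535/9 ≈ 3726.1111.
ΔP = 1544.7778 − 1741 = -196.22.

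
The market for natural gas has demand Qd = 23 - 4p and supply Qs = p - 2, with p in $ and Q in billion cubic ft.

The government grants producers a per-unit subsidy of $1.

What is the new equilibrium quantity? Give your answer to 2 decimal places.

3.80

Original equilibrium: 23 - 4p = p - 2 gives 25 = 5p, so p = 5 and Q = 3.
Since sellers receive the price plus the subsidy, the effective supply curve becomes Qs = p - 1.
New equilibrium: 23 - 4p = p - 1 ⇒ 24 = 5p ⇒ p = 4.8, Q = 3.8.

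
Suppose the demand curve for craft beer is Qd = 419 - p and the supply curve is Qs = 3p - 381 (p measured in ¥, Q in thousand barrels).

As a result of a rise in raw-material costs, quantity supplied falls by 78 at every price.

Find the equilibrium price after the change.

219.5

Before the shock: 419 - p = 3p - 381 ⇒ 800 = 4p ⇒ p = 200, Q = 219.
The new curves are Qd = 419 - p (demand) and Qs = 3p - 459 (supply).
Equate the new curves: 419 - p = 3p - 459, giving 878 = 4p, p = 219.5, Q = 199.5.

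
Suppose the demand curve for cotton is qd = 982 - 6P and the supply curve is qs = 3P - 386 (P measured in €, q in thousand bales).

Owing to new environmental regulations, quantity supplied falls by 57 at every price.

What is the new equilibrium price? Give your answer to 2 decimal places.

158.33

Original equilibrium: 982 - 6P = 3P - 386 gives 1368 = 9P, so P = 152 and q = 70.
The shock moves the curves to qd = 982 - 6P and qs = 3P - 443.
Setting them equal: 982 - 6P = 3P - 443 → 1425 = 9P, so P = 475/3 ≈ 158.3333 and q = 32.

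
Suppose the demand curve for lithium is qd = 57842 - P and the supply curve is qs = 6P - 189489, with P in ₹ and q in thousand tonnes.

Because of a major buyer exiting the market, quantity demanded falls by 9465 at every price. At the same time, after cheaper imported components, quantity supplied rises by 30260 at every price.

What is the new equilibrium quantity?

Solve the original market: 57842 - P = 6P - 189489, hence P = 35333 and q = 22509.
The new curves are qd = 48377 - P (demand) and qs = 6P - 159229 (supply).
Clearing the new market: 48377 - P = 6P - 159229, so P = 29658 and q = 18719.

18719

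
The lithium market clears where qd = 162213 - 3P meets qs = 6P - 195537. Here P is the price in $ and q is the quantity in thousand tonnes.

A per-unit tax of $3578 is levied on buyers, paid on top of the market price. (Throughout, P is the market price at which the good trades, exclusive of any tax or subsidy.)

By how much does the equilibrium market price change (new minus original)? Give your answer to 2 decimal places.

-1192.67

Original equilibrium: 162213 - 3P = 6P - 195537 gives 357750 = 9P, so P = 39750 and q = 42963.
Since buyers pay the price plus the tax, the effective demand curve becomes qd = 151479 - 3P.
Equate the new curves: 151479 - 3P = 6P - 195537, giving 347016 = 9P, P = 115672/3 ≈ 38557.3333, q = 35807.
ΔP = 38557.3333 − 39750 = -1192.67.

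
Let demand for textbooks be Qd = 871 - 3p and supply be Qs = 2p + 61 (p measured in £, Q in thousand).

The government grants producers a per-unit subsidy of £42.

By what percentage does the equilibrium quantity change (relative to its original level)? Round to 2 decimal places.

+13.09

Original equilibrium: 871 - 3p = 2p + 61 gives 810 = 5p, so p = 162 and Q = 385.
Since sellers receive the price plus the subsidy, the effective supply curve becomes Qs = 2p + 145.
New equilibrium: 871 - 3p = 2p + 145 ⇒ 726 = 5p ⇒ p = 145.2, Q = 435.4.
%ΔQ = (435.4 − 385) / 385 × 100 = +13.09%.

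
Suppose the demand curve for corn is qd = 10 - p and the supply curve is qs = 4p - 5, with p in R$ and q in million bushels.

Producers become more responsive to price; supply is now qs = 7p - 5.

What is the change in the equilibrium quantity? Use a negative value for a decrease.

+1.125

Before the shock: 10 - p = 4p - 5 ⇒ 15 = 5p ⇒ p = 3, q = 7.
With the change applied: demand qd = 10 - p, supply qs = 7p - 5.
New equilibrium: 10 - p = 7p - 5 ⇒ 15 = 8p ⇒ p = 1.875, q = 8.125.
Δq = 8.125 − 7 = +1.125.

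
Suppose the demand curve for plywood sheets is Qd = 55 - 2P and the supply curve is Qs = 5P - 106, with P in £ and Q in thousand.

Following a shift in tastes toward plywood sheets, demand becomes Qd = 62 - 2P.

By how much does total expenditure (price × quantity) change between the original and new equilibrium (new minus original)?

+129

Before the shock: 55 - 2P = 5P - 106 ⇒ 161 = 7P ⇒ P = 23, Q = 9.
The new curves are Qd = 62 - 2P (demand) and Qs = 5P - 106 (supply).
New equilibrium: 62 - 2P = 5P - 106 ⇒ 168 = 7P ⇒ P = 24, Q = 14.
Expenditure moves from 23×9 = 207 to 24×14 = 336; change = +129.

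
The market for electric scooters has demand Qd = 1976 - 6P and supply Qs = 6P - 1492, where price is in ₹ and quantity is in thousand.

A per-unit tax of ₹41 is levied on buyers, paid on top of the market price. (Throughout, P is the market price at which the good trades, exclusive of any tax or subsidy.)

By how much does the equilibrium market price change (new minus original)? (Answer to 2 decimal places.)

Original equilibrium: 1976 - 6P = 6P - 1492 gives 3468 = 12P, so P = 289 and Q = 242.
Since buyers pay the price plus the tax, the effective demand curve becomes Qd = 1730 - 6P.
Setting them equal: 1730 - 6P = 6P - 1492 → 3222 = 12P, so P = 268.5 and Q = 119.
ΔP = 268.5 − 289 = -20.50.

-20.50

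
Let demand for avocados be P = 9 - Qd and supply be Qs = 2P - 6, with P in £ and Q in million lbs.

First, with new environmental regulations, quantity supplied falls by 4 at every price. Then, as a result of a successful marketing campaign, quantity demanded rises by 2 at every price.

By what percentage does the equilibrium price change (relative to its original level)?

Solve the original market: 9 - P = 2P - 6, hence P = 5 and Q = 4.
With the change applied: demand Qd = 11 - P, supply Qs = 2P - 10.
Equate the new curves: 11 - P = 2P - 10, giving 21 = 3P, P = 7, Q = 4.
%ΔP = (7 − 5) / 5 × 100 = +40%.

+40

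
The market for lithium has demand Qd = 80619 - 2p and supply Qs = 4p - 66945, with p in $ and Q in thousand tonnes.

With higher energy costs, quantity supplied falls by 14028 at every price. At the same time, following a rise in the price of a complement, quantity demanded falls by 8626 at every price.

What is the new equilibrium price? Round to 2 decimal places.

25494.33

Original equilibrium: 80619 - 2p = 4p - 66945 gives 147564 = 6p, so p = 24594 and Q = 31431.
With the change applied: demand Qd = 71993 - 2p, supply Qs = 4p - 80973.
Setting them equal: 71993 - 2p = 4p - 80973 → 152966 = 6p, so p = 76483/3 ≈ 25494.3333 and Q = 63013/3 ≈ 21004.3333.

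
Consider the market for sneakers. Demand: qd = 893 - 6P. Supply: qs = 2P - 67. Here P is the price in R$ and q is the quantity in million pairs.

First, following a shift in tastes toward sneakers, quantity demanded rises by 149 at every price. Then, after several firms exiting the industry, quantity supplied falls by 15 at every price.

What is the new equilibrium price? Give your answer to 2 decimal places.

140.50

Initially, 893 - 6P = 2P - 67, so 960 = 8P and P = 120, q = 173.
With the change applied: demand qd = 1042 - 6P, supply qs = 2P - 82.
Equate the new curves: 1042 - 6P = 2P - 82, giving 1124 = 8P, P = 140.5, q = 199.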